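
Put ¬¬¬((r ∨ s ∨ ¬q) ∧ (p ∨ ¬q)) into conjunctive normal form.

(¬r ∨ ¬p) ∧ (¬s ∨ ¬p) ∧ q

¬¬¬((r ∨ s ∨ ¬q) ∧ (p ∨ ¬q))
≡ ¬((r ∨ s ∨ ¬q) ∧ (p ∨ ¬q))   — double negation
≡ ¬(r ∨ s ∨ ¬q) ∨ ¬(p ∨ ¬q)   — De Morgan
≡ (¬r ∧ ¬s ∧ ¬¬q) ∨ ¬(p ∨ ¬q)   — De Morgan
≡ (¬r ∧ ¬s ∧ q) ∨ ¬(p ∨ ¬q)   — double negation
≡ (¬r ∧ ¬s ∧ q) ∨ (¬p ∧ ¬¬q)   — De Morgan
≡ (¬r ∧ ¬s ∧ q) ∨ (¬p ∧ q)   — double negation
≡ (¬r ∨ ¬p) ∧ (¬r ∨ q) ∧ (¬s ∨ ¬p) ∧ (¬s ∨ q) ∧ (q ∨ ¬p) ∧ (q ∨ q)   — distribute ∨ over ∧
≡ (¬r ∨ ¬p) ∧ (¬s ∨ ¬p) ∧ q   — simplify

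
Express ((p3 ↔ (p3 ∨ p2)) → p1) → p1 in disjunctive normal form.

((p3 ↔ (p3 ∨ p2)) → p1) → p1
⇔ ¬((p3 ↔ (p3 ∨ p2)) → p1) ∨ p1   (eliminate →)
⇔ ¬(¬(p3 ↔ (p3 ∨ p2)) ∨ p1) ∨ p1   (eliminate →)
⇔ ¬(¬((p3 → (p3 ∨ p2)) ∧ ((p3 ∨ p2) → p3)) ∨ p1) ∨ p1   (eliminate ↔)
⇔ ¬(¬((¬p3 ∨ p3 ∨ p2) ∧ ((p3 ∨ p2) → p3)) ∨ p1) ∨ p1   (eliminate →)
⇔ ¬(¬((¬p3 ∨ p3 ∨ p2) ∧ (¬(p3 ∨ p2) ∨ p3)) ∨ p1) ∨ p1   (eliminate →)
⇔ (¬¬((¬p3 ∨ p3 ∨ p2) ∧ (¬(p3 ∨ p2) ∨ p3)) ∧ ¬p1) ∨ p1   (De Morgan)
⇔ ((¬p3 ∨ p3 ∨ p2) ∧ (¬(p3 ∨ p2) ∨ p3) ∧ ¬p1) ∨ p1   (double negation)
⇔ ((¬p3 ∨ p3 ∨ p2) ∧ ((¬p3 ∧ ¬p2) ∨ p3) ∧ ¬p1) ∨ p1   (De Morgan)
⇔ (¬p3 ∧ ¬p3 ∧ ¬p2 ∧ ¬p1) ∨ (¬p3 ∧ p3 ∧ ¬p1) ∨ (p3 ∧ ¬p3 ∧ ¬p2 ∧ ¬p1) ∨ (p3 ∧ p3 ∧ ¬p1) ∨ (p2 ∧ ¬p3 ∧ ¬p2 ∧ ¬p1) ∨ (p2 ∧ p3 ∧ ¬p1) ∨ p1   (distribute ∧ over ∨)
⇔ (¬p3 ∧ ¬p2 ∧ ¬p1) ∨ (p3 ∧ ¬p1) ∨ p1   (simplify)

(¬p3 ∧ ¬p2 ∧ ¬p1) ∨ (p3 ∧ ¬p1) ∨ p1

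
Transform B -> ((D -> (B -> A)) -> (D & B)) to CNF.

~B | D

B -> ((D -> (B -> A)) -> (D & B))
⇔ ~B | ((D -> (B -> A)) -> (D & B))   (eliminate ->)
⇔ ~B | ~(D -> (B -> A)) | (D & B)   (eliminate ->)
⇔ ~B | ~(~D | (B -> A)) | (D & B)   (eliminate ->)
⇔ ~B | ~(~D | ~B | A) | (D & B)   (eliminate ->)
⇔ ~B | (~~D & ~~B & ~A) | (D & B)   (De Morgan)
⇔ ~B | (D & ~~B & ~A) | (D & B)   (double negation)
⇔ ~B | (D & B & ~A) | (D & B)   (double negation)
⇔ (~B | D | D) & (~B | D | B) & (~B | B | D) & (~B | B | B) & (~B | ~A | D) & (~B | ~A | B)   (distribute | over &)
⇔ ~B | D   (simplify)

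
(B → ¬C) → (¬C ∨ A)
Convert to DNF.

(B → ¬C) → (¬C ∨ A)
≡ ¬(B → ¬C) ∨ ¬C ∨ A   [eliminate →]
≡ ¬(¬B ∨ ¬C) ∨ ¬C ∨ A   [eliminate →]
≡ (¬¬B ∧ ¬¬C) ∨ ¬C ∨ A   [De Morgan]
≡ (B ∧ ¬¬C) ∨ ¬C ∨ A   [double negation]
≡ (B ∧ C) ∨ ¬C ∨ A   [double negation]

(B ∧ C) ∨ ¬C ∨ A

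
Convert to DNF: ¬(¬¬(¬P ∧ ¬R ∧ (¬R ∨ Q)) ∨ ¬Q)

(P ∧ Q) ∨ (R ∧ Q)

¬(¬¬(¬P ∧ ¬R ∧ (¬R ∨ Q)) ∨ ¬Q)
≡ ¬¬¬(¬P ∧ ¬R ∧ (¬R ∨ Q)) ∧ ¬¬Q
≡ ¬(¬P ∧ ¬R ∧ (¬R ∨ Q)) ∧ ¬¬Q
≡ (¬¬P ∨ ¬¬R ∨ ¬(¬R ∨ Q)) ∧ ¬¬Q
≡ (P ∨ ¬¬R ∨ ¬(¬R ∨ Q)) ∧ ¬¬Q
≡ (P ∨ R ∨ ¬(¬R ∨ Q)) ∧ ¬¬Q
≡ (P ∨ R ∨ (¬¬R ∧ ¬Q)) ∧ ¬¬Q
≡ (P ∨ R ∨ (R ∧ ¬Q)) ∧ ¬¬Q
≡ (P ∨ R ∨ (R ∧ ¬Q)) ∧ Q
≡ (P ∧ Q) ∨ (R ∧ Q) ∨ (R ∧ ¬Q ∧ Q)
≡ (P ∧ Q) ∨ (R ∧ Q)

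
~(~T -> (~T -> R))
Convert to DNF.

~(~T -> (~T -> R))
= ~(~~T | (~T -> R))
= ~(~~T | ~~T | R)
= ~~~T & ~~~T & ~R
= ~T & ~~~T & ~R
= ~T & ~T & ~R
= ~T & ~R

~T & ~R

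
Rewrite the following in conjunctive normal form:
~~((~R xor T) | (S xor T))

(~R | T | S) & (R | ~T | ~S)

~~((~R xor T) | (S xor T))
≡ ~~(((~R | T) & ~(~R & T)) | (S xor T))   [expand xor]
≡ ~~(((~R | T) & ~(~R & T)) | ((S | T) & ~(S & T)))   [expand xor]
≡ ((~R | T) & ~(~R & T)) | ((S | T) & ~(S & T))   [double negation]
≡ ((~R | T) & (~~R | ~T)) | ((S | T) & ~(S & T))   [De Morgan]
≡ ((~R | T) & (R | ~T)) | ((S | T) & ~(S & T))   [double negation]
≡ ((~R | T) & (R | ~T)) | ((S | T) & (~S | ~T))   [De Morgan]
≡ (~R | T | S | T) & (~R | T | ~S | ~T) & (R | ~T | S | T) & (R | ~T | ~S | ~T)   [distribute | over &]
≡ (~R | T | S) & (R | ~T | ~S)   [simplify]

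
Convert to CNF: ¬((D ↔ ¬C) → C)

(C ∨ D) ∧ ¬C

¬((D ↔ ¬C) → C)
≡ ¬(¬(D ↔ ¬C) ∨ C)
≡ ¬(¬((D → ¬C) ∧ (¬C → D)) ∨ C)
≡ ¬(¬((¬D ∨ ¬C) ∧ (¬C → D)) ∨ C)
≡ ¬(¬((¬D ∨ ¬C) ∧ (¬¬C ∨ D)) ∨ C)
≡ ¬¬((¬D ∨ ¬C) ∧ (¬¬C ∨ D)) ∧ ¬C
≡ (¬D ∨ ¬C) ∧ (¬¬C ∨ D) ∧ ¬C
≡ (¬D ∨ ¬C) ∧ (C ∨ D) ∧ ¬C
≡ (C ∨ D) ∧ ¬C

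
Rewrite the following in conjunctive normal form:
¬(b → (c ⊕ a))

¬(b → (c ⊕ a))
⇔ ¬(¬b ∨ (c ⊕ a))   [eliminate →]
⇔ ¬(¬b ∨ ((c ∨ a) ∧ ¬(c ∧ a)))   [expand ⊕]
⇔ ¬¬b ∧ ¬((c ∨ a) ∧ ¬(c ∧ a))   [De Morgan]
⇔ b ∧ ¬((c ∨ a) ∧ ¬(c ∧ a))   [double negation]
⇔ b ∧ (¬(c ∨ a) ∨ ¬¬(c ∧ a))   [De Morgan]
⇔ b ∧ ((¬c ∧ ¬a) ∨ ¬¬(c ∧ a))   [De Morgan]
⇔ b ∧ ((¬c ∧ ¬a) ∨ (c ∧ a))   [double negation]
⇔ b ∧ (¬c ∨ c) ∧ (¬c ∨ a) ∧ (¬a ∨ c) ∧ (¬a ∨ a)   [distribute ∨ over ∧]
⇔ b ∧ (¬c ∨ a) ∧ (¬a ∨ c)   [simplify]

b ∧ (¬c ∨ a) ∧ (¬a ∨ c)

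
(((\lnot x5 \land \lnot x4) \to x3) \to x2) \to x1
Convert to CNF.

(((\lnot x5 \land \lnot x4) \to x3) \to x2) \to x1
= \lnot (((\lnot x5 \land \lnot x4) \to x3) \to x2) \lor x1   — eliminate \to
= \lnot (\lnot ((\lnot x5 \land \lnot x4) \to x3) \lor x2) \lor x1   — eliminate \to
= \lnot (\lnot (\lnot (\lnot x5 \land \lnot x4) \lor x3) \lor x2) \lor x1   — eliminate \to
= (\lnot \lnot (\lnot (\lnot x5 \land \lnot x4) \lor x3) \land \lnot x2) \lor x1   — De Morgan
= ((\lnot (\lnot x5 \land \lnot x4) \lor x3) \land \lnot x2) \lor x1   — double negation
= ((\lnot \lnot x5 \lor \lnot \lnot x4 \lor x3) \land \lnot x2) \lor x1   — De Morgan
= ((x5 \lor \lnot \lnot x4 \lor x3) \land \lnot x2) \lor x1   — double negation
= ((x5 \lor x4 \lor x3) \land \lnot x2) \lor x1   — double negation
= (x5 \lor x4 \lor x3 \lor x1) \land (\lnot x2 \lor x1)   — distribute \lor over \land

(x5 \lor x4 \lor x3 \lor x1) \land (\lnot x2 \lor x1)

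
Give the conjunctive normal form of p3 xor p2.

p3 xor p2
= (p3 | p2) & ~(p3 & p2)   (expand xor)
= (p3 | p2) & (~p3 | ~p2)   (De Morgan)

(p3 | p2) & (~p3 | ~p2)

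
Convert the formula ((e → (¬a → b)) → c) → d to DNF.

(¬e ∧ ¬c) ∨ (a ∧ ¬c) ∨ (b ∧ ¬c) ∨ d

((e → (¬a → b)) → c) → d
≡ ¬((e → (¬a → b)) → c) ∨ d   — eliminate →
≡ ¬(¬(e → (¬a → b)) ∨ c) ∨ d   — eliminate →
≡ ¬(¬(¬e ∨ (¬a → b)) ∨ c) ∨ d   — eliminate →
≡ ¬(¬(¬e ∨ ¬¬a ∨ b) ∨ c) ∨ d   — eliminate →
≡ (¬¬(¬e ∨ ¬¬a ∨ b) ∧ ¬c) ∨ d   — De Morgan
≡ ((¬e ∨ ¬¬a ∨ b) ∧ ¬c) ∨ d   — double negation
≡ ((¬e ∨ a ∨ b) ∧ ¬c) ∨ d   — double negation
≡ (¬e ∧ ¬c) ∨ (a ∧ ¬c) ∨ (b ∧ ¬c) ∨ d   — distribute ∧ over ∨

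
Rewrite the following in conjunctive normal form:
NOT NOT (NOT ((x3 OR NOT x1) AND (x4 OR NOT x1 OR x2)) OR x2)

NOT NOT (NOT ((x3 OR NOT x1) AND (x4 OR NOT x1 OR x2)) OR x2)
≡ NOT ((x3 OR NOT x1) AND (x4 OR NOT x1 OR x2)) OR x2   — double negation
≡ NOT (x3 OR NOT x1) OR NOT (x4 OR NOT x1 OR x2) OR x2   — De Morgan
≡ (NOT x3 AND NOT NOT x1) OR NOT (x4 OR NOT x1 OR x2) OR x2   — De Morgan
≡ (NOT x3 AND x1) OR NOT (x4 OR NOT x1 OR x2) OR x2   — double negation
≡ (NOT x3 AND x1) OR (NOT x4 AND NOT NOT x1 AND NOT x2) OR x2   — De Morgan
≡ (NOT x3 AND x1) OR (NOT x4 AND x1 AND NOT x2) OR x2   — double negation
≡ (NOT x3 OR NOT x4 OR x2) AND (NOT x3 OR x1 OR x2) AND (NOT x3 OR NOT x2 OR x2) AND (x1 OR NOT x4 OR x2) AND (x1 OR x1 OR x2) AND (x1 OR NOT x2 OR x2)   — distribute OR over AND
≡ (NOT x3 OR NOT x4 OR x2) AND (x1 OR x2)   — simplify

(NOT x3 OR NOT x4 OR x2) AND (x1 OR x2)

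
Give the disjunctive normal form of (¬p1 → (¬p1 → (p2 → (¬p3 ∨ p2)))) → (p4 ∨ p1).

(¬p1 → (¬p1 → (p2 → (¬p3 ∨ p2)))) → (p4 ∨ p1)
≡ ¬(¬p1 → (¬p1 → (p2 → (¬p3 ∨ p2)))) ∨ p4 ∨ p1   [eliminate →]
≡ ¬(¬¬p1 ∨ (¬p1 → (p2 → (¬p3 ∨ p2)))) ∨ p4 ∨ p1   [eliminate →]
≡ ¬(¬¬p1 ∨ ¬¬p1 ∨ (p2 → (¬p3 ∨ p2))) ∨ p4 ∨ p1   [eliminate →]
≡ ¬(¬¬p1 ∨ ¬¬p1 ∨ ¬p2 ∨ ¬p3 ∨ p2) ∨ p4 ∨ p1   [eliminate →]
≡ (¬¬¬p1 ∧ ¬¬¬p1 ∧ ¬¬p2 ∧ ¬¬p3 ∧ ¬p2) ∨ p4 ∨ p1   [De Morgan]
≡ (¬p1 ∧ ¬¬¬p1 ∧ ¬¬p2 ∧ ¬¬p3 ∧ ¬p2) ∨ p4 ∨ p1   [double negation]
≡ (¬p1 ∧ ¬p1 ∧ ¬¬p2 ∧ ¬¬p3 ∧ ¬p2) ∨ p4 ∨ p1   [double negation]
≡ (¬p1 ∧ ¬p1 ∧ p2 ∧ ¬¬p3 ∧ ¬p2) ∨ p4 ∨ p1   [double negation]
≡ (¬p1 ∧ ¬p1 ∧ p2 ∧ p3 ∧ ¬p2) ∨ p4 ∨ p1   [double negation]
≡ p4 ∨ p1   [simplify]

p4 ∨ p1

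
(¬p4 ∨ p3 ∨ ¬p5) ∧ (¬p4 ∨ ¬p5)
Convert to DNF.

¬p4 ∨ ¬p5

(¬p4 ∨ p3 ∨ ¬p5) ∧ (¬p4 ∨ ¬p5)
≡ (¬p4 ∧ ¬p4) ∨ (¬p4 ∧ ¬p5) ∨ (p3 ∧ ¬p4) ∨ (p3 ∧ ¬p5) ∨ (¬p5 ∧ ¬p4) ∨ (¬p5 ∧ ¬p5)   (distribute ∧ over ∨)
≡ ¬p4 ∨ ¬p5   (simplify)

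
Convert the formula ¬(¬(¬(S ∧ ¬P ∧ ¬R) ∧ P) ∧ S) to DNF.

P ∨ ¬S

¬(¬(¬(S ∧ ¬P ∧ ¬R) ∧ P) ∧ S)
⇔ ¬¬(¬(S ∧ ¬P ∧ ¬R) ∧ P) ∨ ¬S   [De Morgan]
⇔ (¬(S ∧ ¬P ∧ ¬R) ∧ P) ∨ ¬S   [double negation]
⇔ ((¬S ∨ ¬¬P ∨ ¬¬R) ∧ P) ∨ ¬S   [De Morgan]
⇔ ((¬S ∨ P ∨ ¬¬R) ∧ P) ∨ ¬S   [double negation]
⇔ ((¬S ∨ P ∨ R) ∧ P) ∨ ¬S   [double negation]
⇔ (¬S ∧ P) ∨ (P ∧ P) ∨ (R ∧ P) ∨ ¬S   [distribute ∧ over ∨]
⇔ P ∨ ¬S   [simplify]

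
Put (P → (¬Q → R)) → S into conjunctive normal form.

(P ∨ S) ∧ (¬Q ∨ S) ∧ (¬R ∨ S)

(P → (¬Q → R)) → S
⇔ ¬(P → (¬Q → R)) ∨ S   [eliminate →]
⇔ ¬(¬P ∨ (¬Q → R)) ∨ S   [eliminate →]
⇔ ¬(¬P ∨ ¬¬Q ∨ R) ∨ S   [eliminate →]
⇔ (¬¬P ∧ ¬¬¬Q ∧ ¬R) ∨ S   [De Morgan]
⇔ (P ∧ ¬¬¬Q ∧ ¬R) ∨ S   [double negation]
⇔ (P ∧ ¬Q ∧ ¬R) ∨ S   [double negation]
⇔ (P ∨ S) ∧ (¬Q ∨ S) ∧ (¬R ∨ S)   [distribute ∨ over ∧]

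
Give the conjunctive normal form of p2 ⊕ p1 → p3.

(¬p2 ∨ p1 ∨ p3) ∧ (¬p1 ∨ p2 ∨ p3)

p2 ⊕ p1 → p3
⇔ ¬(p2 ⊕ p1) ∨ p3
⇔ ¬((p2 ∨ p1) ∧ ¬(p2 ∧ p1)) ∨ p3
⇔ ¬(p2 ∨ p1) ∨ ¬¬(p2 ∧ p1) ∨ p3
⇔ ¬p2 ∧ ¬p1 ∨ ¬¬(p2 ∧ p1) ∨ p3
⇔ ¬p2 ∧ ¬p1 ∨ p2 ∧ p1 ∨ p3
⇔ (¬p2 ∨ p2 ∨ p3) ∧ (¬p2 ∨ p1 ∨ p3) ∧ (¬p1 ∨ p2 ∨ p3) ∧ (¬p1 ∨ p1 ∨ p3)
⇔ (¬p2 ∨ p1 ∨ p3) ∧ (¬p1 ∨ p2 ∨ p3)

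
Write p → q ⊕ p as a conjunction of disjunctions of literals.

p → q ⊕ p
≡ ¬p ∨ (q ⊕ p)   — eliminate →
≡ ¬p ∨ (q ∨ p) ∧ ¬(q ∧ p)   — expand ⊕
≡ ¬p ∨ (q ∨ p) ∧ (¬q ∨ ¬p)   — De Morgan
≡ (¬p ∨ q ∨ p) ∧ (¬p ∨ ¬q ∨ ¬p)   — distribute ∨ over ∧
≡ ¬p ∨ ¬q   — simplify

¬p ∨ ¬q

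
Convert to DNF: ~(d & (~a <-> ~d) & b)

~d | (~a & d) | ~b

~(d & (~a <-> ~d) & b)
≡ ~(d & (~a -> ~d) & (~d -> ~a) & b)   (eliminate <->)
≡ ~(d & (~~a | ~d) & (~d -> ~a) & b)   (eliminate ->)
≡ ~(d & (~~a | ~d) & (~~d | ~a) & b)   (eliminate ->)
≡ ~d | ~(~~a | ~d) | ~(~~d | ~a) | ~b   (De Morgan)
≡ ~d | (~~~a & ~~d) | ~(~~d | ~a) | ~b   (De Morgan)
≡ ~d | (~a & ~~d) | ~(~~d | ~a) | ~b   (double negation)
≡ ~d | (~a & d) | ~(~~d | ~a) | ~b   (double negation)
≡ ~d | (~a & d) | (~~~d & ~~a) | ~b   (De Morgan)
≡ ~d | (~a & d) | (~d & ~~a) | ~b   (double negation)
≡ ~d | (~a & d) | (~d & a) | ~b   (double negation)
≡ ~d | (~a & d) | ~b   (simplify)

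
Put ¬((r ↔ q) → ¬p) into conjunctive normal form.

(¬r ∨ q) ∧ (¬q ∨ r) ∧ p

¬((r ↔ q) → ¬p)
≡ ¬(¬(r ↔ q) ∨ ¬p)   — eliminate →
≡ ¬(¬((r → q) ∧ (q → r)) ∨ ¬p)   — eliminate ↔
≡ ¬(¬((¬r ∨ q) ∧ (q → r)) ∨ ¬p)   — eliminate →
≡ ¬(¬((¬r ∨ q) ∧ (¬q ∨ r)) ∨ ¬p)   — eliminate →
≡ ¬¬((¬r ∨ q) ∧ (¬q ∨ r)) ∧ ¬¬p   — De Morgan
≡ (¬r ∨ q) ∧ (¬q ∨ r) ∧ ¬¬p   — double negation
≡ (¬r ∨ q) ∧ (¬q ∨ r) ∧ p   — double negation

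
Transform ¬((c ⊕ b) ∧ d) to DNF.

(¬c ∧ ¬b) ∨ (b ∧ c) ∨ ¬d

¬((c ⊕ b) ∧ d)
= ¬(((c ∧ ¬b) ∨ (¬c ∧ b)) ∧ d)   [expand ⊕]
= ¬((c ∧ ¬b) ∨ (¬c ∧ b)) ∨ ¬d   [De Morgan]
= (¬(c ∧ ¬b) ∧ ¬(¬c ∧ b)) ∨ ¬d   [De Morgan]
= ((¬c ∨ ¬¬b) ∧ ¬(¬c ∧ b)) ∨ ¬d   [De Morgan]
= ((¬c ∨ b) ∧ ¬(¬c ∧ b)) ∨ ¬d   [double negation]
= ((¬c ∨ b) ∧ (¬¬c ∨ ¬b)) ∨ ¬d   [De Morgan]
= ((¬c ∨ b) ∧ (c ∨ ¬b)) ∨ ¬d   [double negation]
= (¬c ∧ c) ∨ (¬c ∧ ¬b) ∨ (b ∧ c) ∨ (b ∧ ¬b) ∨ ¬d   [distribute ∧ over ∨]
= (¬c ∧ ¬b) ∨ (b ∧ c) ∨ ¬d   [simplify]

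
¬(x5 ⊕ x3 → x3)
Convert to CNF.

¬(x5 ⊕ x3 → x3)
≡ ¬(¬(x5 ⊕ x3) ∨ x3)   [eliminate →]
≡ ¬(¬((x5 ∨ x3) ∧ ¬(x5 ∧ x3)) ∨ x3)   [expand ⊕]
≡ ¬¬((x5 ∨ x3) ∧ ¬(x5 ∧ x3)) ∧ ¬x3   [De Morgan]
≡ (x5 ∨ x3) ∧ ¬(x5 ∧ x3) ∧ ¬x3   [double negation]
≡ (x5 ∨ x3) ∧ (¬x5 ∨ ¬x3) ∧ ¬x3   [De Morgan]
≡ (x5 ∨ x3) ∧ ¬x3   [simplify]

(x5 ∨ x3) ∧ ¬x3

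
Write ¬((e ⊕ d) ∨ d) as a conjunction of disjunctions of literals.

¬((e ⊕ d) ∨ d)
≡ ¬(((e ∨ d) ∧ ¬(e ∧ d)) ∨ d)   [expand ⊕]
≡ ¬((e ∨ d) ∧ ¬(e ∧ d)) ∧ ¬d   [De Morgan]
≡ (¬(e ∨ d) ∨ ¬¬(e ∧ d)) ∧ ¬d   [De Morgan]
≡ ((¬e ∧ ¬d) ∨ ¬¬(e ∧ d)) ∧ ¬d   [De Morgan]
≡ ((¬e ∧ ¬d) ∨ (e ∧ d)) ∧ ¬d   [double negation]
≡ (¬e ∨ e) ∧ (¬e ∨ d) ∧ (¬d ∨ e) ∧ (¬d ∨ d) ∧ ¬d   [distribute ∨ over ∧]
≡ (¬e ∨ d) ∧ ¬d   [simplify]

(¬e ∨ d) ∧ ¬d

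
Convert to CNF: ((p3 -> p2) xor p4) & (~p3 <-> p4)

((p3 -> p2) xor p4) & (~p3 <-> p4)
⇔ ((p3 -> p2) | p4) & ~((p3 -> p2) & p4) & (~p3 <-> p4)   (expand xor)
⇔ (~p3 | p2 | p4) & ~((p3 -> p2) & p4) & (~p3 <-> p4)   (eliminate ->)
⇔ (~p3 | p2 | p4) & ~((~p3 | p2) & p4) & (~p3 <-> p4)   (eliminate ->)
⇔ (~p3 | p2 | p4) & ~((~p3 | p2) & p4) & (~p3 -> p4) & (p4 -> ~p3)   (eliminate <->)
⇔ (~p3 | p2 | p4) & ~((~p3 | p2) & p4) & (~~p3 | p4) & (p4 -> ~p3)   (eliminate ->)
⇔ (~p3 | p2 | p4) & ~((~p3 | p2) & p4) & (~~p3 | p4) & (~p4 | ~p3)   (eliminate ->)
⇔ (~p3 | p2 | p4) & (~(~p3 | p2) | ~p4) & (~~p3 | p4) & (~p4 | ~p3)   (De Morgan)
⇔ (~p3 | p2 | p4) & ((~~p3 & ~p2) | ~p4) & (~~p3 | p4) & (~p4 | ~p3)   (De Morgan)
⇔ (~p3 | p2 | p4) & ((p3 & ~p2) | ~p4) & (~~p3 | p4) & (~p4 | ~p3)   (double negation)
⇔ (~p3 | p2 | p4) & ((p3 & ~p2) | ~p4) & (p3 | p4) & (~p4 | ~p3)   (double negation)
⇔ (~p3 | p2 | p4) & (p3 | ~p4) & (~p2 | ~p4) & (p3 | p4) & (~p4 | ~p3)   (distribute | over &)

(~p3 | p2 | p4) & (p3 | ~p4) & (~p2 | ~p4) & (p3 | p4) & (~p4 | ~p3)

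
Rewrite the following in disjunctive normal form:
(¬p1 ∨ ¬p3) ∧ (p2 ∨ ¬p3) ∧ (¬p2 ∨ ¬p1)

(¬p1 ∨ ¬p3) ∧ (p2 ∨ ¬p3) ∧ (¬p2 ∨ ¬p1)
= (¬p1 ∧ p2 ∧ ¬p2) ∨ (¬p1 ∧ p2 ∧ ¬p1) ∨ (¬p1 ∧ ¬p3 ∧ ¬p2) ∨ (¬p1 ∧ ¬p3 ∧ ¬p1) ∨ (¬p3 ∧ p2 ∧ ¬p2) ∨ (¬p3 ∧ p2 ∧ ¬p1) ∨ (¬p3 ∧ ¬p3 ∧ ¬p2) ∨ (¬p3 ∧ ¬p3 ∧ ¬p1)   [distribute ∧ over ∨]
= (¬p1 ∧ p2) ∨ (¬p1 ∧ ¬p3) ∨ (¬p3 ∧ ¬p2)   [simplify]

(¬p1 ∧ p2) ∨ (¬p1 ∧ ¬p3) ∨ (¬p3 ∧ ¬p2)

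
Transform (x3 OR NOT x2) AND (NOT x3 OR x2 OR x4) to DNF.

(x3 AND x2) OR (x3 AND x4) OR (NOT x2 AND NOT x3) OR (NOT x2 AND x4)

(x3 OR NOT x2) AND (NOT x3 OR x2 OR x4)
≡ (x3 AND NOT x3) OR (x3 AND x2) OR (x3 AND x4) OR (NOT x2 AND NOT x3) OR (NOT x2 AND x2) OR (NOT x2 AND x4)   (distribute AND over OR)
≡ (x3 AND x2) OR (x3 AND x4) OR (NOT x2 AND NOT x3) OR (NOT x2 AND x4)   (simplify)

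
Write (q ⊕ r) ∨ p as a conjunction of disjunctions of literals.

(q ⊕ r) ∨ p
= ((q ∨ r) ∧ ¬(q ∧ r)) ∨ p   — expand ⊕
= ((q ∨ r) ∧ (¬q ∨ ¬r)) ∨ p   — De Morgan
= (q ∨ r ∨ p) ∧ (¬q ∨ ¬r ∨ p)   — distribute ∨ over ∧

(q ∨ r ∨ p) ∧ (¬q ∨ ¬r ∨ p)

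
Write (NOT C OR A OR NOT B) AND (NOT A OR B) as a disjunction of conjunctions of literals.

(NOT C AND NOT A) OR (NOT C AND B) OR (A AND B) OR (NOT B AND NOT A)

(NOT C OR A OR NOT B) AND (NOT A OR B)
≡ (NOT C AND NOT A) OR (NOT C AND B) OR (A AND NOT A) OR (A AND B) OR (NOT B AND NOT A) OR (NOT B AND B)   (distribute AND over OR)
≡ (NOT C AND NOT A) OR (NOT C AND B) OR (A AND B) OR (NOT B AND NOT A)   (simplify)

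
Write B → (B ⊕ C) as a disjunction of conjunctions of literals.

¬B ∨ (B ∧ ¬C)

B → (B ⊕ C)
≡ ¬B ∨ (B ⊕ C)   [eliminate →]
≡ ¬B ∨ (B ∧ ¬C) ∨ (¬B ∧ C)   [expand ⊕]
≡ ¬B ∨ (B ∧ ¬C)   [simplify]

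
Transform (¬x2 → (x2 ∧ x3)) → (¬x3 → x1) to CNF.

¬x2 ∨ x3 ∨ x1

(¬x2 → (x2 ∧ x3)) → (¬x3 → x1)
≡ ¬(¬x2 → (x2 ∧ x3)) ∨ (¬x3 → x1)   [eliminate →]
≡ ¬(¬¬x2 ∨ (x2 ∧ x3)) ∨ (¬x3 → x1)   [eliminate →]
≡ ¬(¬¬x2 ∨ (x2 ∧ x3)) ∨ ¬¬x3 ∨ x1   [eliminate →]
≡ (¬¬¬x2 ∧ ¬(x2 ∧ x3)) ∨ ¬¬x3 ∨ x1   [De Morgan]
≡ (¬x2 ∧ ¬(x2 ∧ x3)) ∨ ¬¬x3 ∨ x1   [double negation]
≡ (¬x2 ∧ (¬x2 ∨ ¬x3)) ∨ ¬¬x3 ∨ x1   [De Morgan]
≡ (¬x2 ∧ (¬x2 ∨ ¬x3)) ∨ x3 ∨ x1   [double negation]
≡ (¬x2 ∨ x3 ∨ x1) ∧ (¬x2 ∨ ¬x3 ∨ x3 ∨ x1)   [distribute ∨ over ∧]
≡ ¬x2 ∨ x3 ∨ x1   [simplify]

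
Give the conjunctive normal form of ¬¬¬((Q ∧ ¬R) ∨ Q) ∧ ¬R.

¬¬¬((Q ∧ ¬R) ∨ Q) ∧ ¬R
= ¬((Q ∧ ¬R) ∨ Q) ∧ ¬R
= ¬(Q ∧ ¬R) ∧ ¬Q ∧ ¬R
= (¬Q ∨ ¬¬R) ∧ ¬Q ∧ ¬R
= (¬Q ∨ R) ∧ ¬Q ∧ ¬R
= ¬Q ∧ ¬R

¬Q ∧ ¬R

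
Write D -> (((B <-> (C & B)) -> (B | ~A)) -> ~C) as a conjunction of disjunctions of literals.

(~D | ~B | ~C) & (~D | A | ~C)

D -> (((B <-> (C & B)) -> (B | ~A)) -> ~C)
≡ ~D | (((B <-> (C & B)) -> (B | ~A)) -> ~C)
≡ ~D | ~((B <-> (C & B)) -> (B | ~A)) | ~C
≡ ~D | ~(~(B <-> (C & B)) | B | ~A) | ~C
≡ ~D | ~(~((B -> (C & B)) & ((C & B) -> B)) | B | ~A) | ~C
≡ ~D | ~(~((~B | (C & B)) & ((C & B) -> B)) | B | ~A) | ~C
≡ ~D | ~(~((~B | (C & B)) & (~(C & B) | B)) | B | ~A) | ~C
≡ ~D | (~~((~B | (C & B)) & (~(C & B) | B)) & ~B & ~~A) | ~C
≡ ~D | ((~B | (C & B)) & (~(C & B) | B) & ~B & ~~A) | ~C
≡ ~D | ((~B | (C & B)) & (~C | ~B | B) & ~B & ~~A) | ~C
≡ ~D | ((~B | (C & B)) & (~C | ~B | B) & ~B & A) | ~C
≡ (~D | ~B | C | ~C) & (~D | ~B | B | ~C) & (~D | ~C | ~B | B | ~C) & (~D | ~B | ~C) & (~D | A | ~C)
≡ (~D | ~B | ~C) & (~D | A | ~C)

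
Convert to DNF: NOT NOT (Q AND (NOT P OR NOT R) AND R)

Q AND NOT P AND R

NOT NOT (Q AND (NOT P OR NOT R) AND R)
≡ Q AND (NOT P OR NOT R) AND R   (double negation)
≡ (Q AND NOT P AND R) OR (Q AND NOT R AND R)   (distribute AND over OR)
≡ Q AND NOT P AND R   (simplify)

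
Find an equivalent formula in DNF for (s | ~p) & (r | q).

(s | ~p) & (r | q)
≡ (s & r) | (s & q) | (~p & r) | (~p & q)   — distribute & over |

(s & r) | (s & q) | (~p & r) | (~p & q)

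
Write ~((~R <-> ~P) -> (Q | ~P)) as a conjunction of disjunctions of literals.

(R | ~P) & ~Q & P

~((~R <-> ~P) -> (Q | ~P))
= ~(~(~R <-> ~P) | Q | ~P)
= ~(~((~R -> ~P) & (~P -> ~R)) | Q | ~P)
= ~(~((~~R | ~P) & (~P -> ~R)) | Q | ~P)
= ~(~((~~R | ~P) & (~~P | ~R)) | Q | ~P)
= ~~((~~R | ~P) & (~~P | ~R)) & ~Q & ~~P
= (~~R | ~P) & (~~P | ~R) & ~Q & ~~P
= (R | ~P) & (~~P | ~R) & ~Q & ~~P
= (R | ~P) & (P | ~R) & ~Q & ~~P
= (R | ~P) & (P | ~R) & ~Q & P
= (R | ~P) & ~Q & P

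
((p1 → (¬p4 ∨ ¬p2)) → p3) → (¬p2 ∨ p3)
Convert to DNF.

((p1 → (¬p4 ∨ ¬p2)) → p3) → (¬p2 ∨ p3)
≡ ¬((p1 → (¬p4 ∨ ¬p2)) → p3) ∨ ¬p2 ∨ p3   — eliminate →
≡ ¬(¬(p1 → (¬p4 ∨ ¬p2)) ∨ p3) ∨ ¬p2 ∨ p3   — eliminate →
≡ ¬(¬(¬p1 ∨ ¬p4 ∨ ¬p2) ∨ p3) ∨ ¬p2 ∨ p3   — eliminate →
≡ (¬¬(¬p1 ∨ ¬p4 ∨ ¬p2) ∧ ¬p3) ∨ ¬p2 ∨ p3   — De Morgan
≡ ((¬p1 ∨ ¬p4 ∨ ¬p2) ∧ ¬p3) ∨ ¬p2 ∨ p3   — double negation
≡ (¬p1 ∧ ¬p3) ∨ (¬p4 ∧ ¬p3) ∨ (¬p2 ∧ ¬p3) ∨ ¬p2 ∨ p3   — distribute ∧ over ∨
≡ (¬p1 ∧ ¬p3) ∨ (¬p4 ∧ ¬p3) ∨ ¬p2 ∨ p3   — simplify

(¬p1 ∧ ¬p3) ∨ (¬p4 ∧ ¬p3) ∨ ¬p2 ∨ p3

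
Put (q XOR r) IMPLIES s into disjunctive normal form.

(NOT q AND NOT r) OR (r AND q) OR s

(q XOR r) IMPLIES s
= NOT (q XOR r) OR s   [eliminate IMPLIES]
= NOT ((q AND NOT r) OR (NOT q AND r)) OR s   [expand XOR]
= (NOT (q AND NOT r) AND NOT (NOT q AND r)) OR s   [De Morgan]
= ((NOT q OR NOT NOT r) AND NOT (NOT q AND r)) OR s   [De Morgan]
= ((NOT q OR r) AND NOT (NOT q AND r)) OR s   [double negation]
= ((NOT q OR r) AND (NOT NOT q OR NOT r)) OR s   [De Morgan]
= ((NOT q OR r) AND (q OR NOT r)) OR s   [double negation]
= (NOT q AND q) OR (NOT q AND NOT r) OR (r AND q) OR (r AND NOT r) OR s   [distribute AND over OR]
= (NOT q AND NOT r) OR (r AND q) OR s   [simplify]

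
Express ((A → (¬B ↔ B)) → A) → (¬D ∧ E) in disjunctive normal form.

¬A ∨ (¬D ∧ E)

((A → (¬B ↔ B)) → A) → (¬D ∧ E)
≡ ¬((A → (¬B ↔ B)) → A) ∨ (¬D ∧ E)   [eliminate →]
≡ ¬(¬(A → (¬B ↔ B)) ∨ A) ∨ (¬D ∧ E)   [eliminate →]
≡ ¬(¬(¬A ∨ (¬B ↔ B)) ∨ A) ∨ (¬D ∧ E)   [eliminate →]
≡ ¬(¬(¬A ∨ ((¬B → B) ∧ (B → ¬B))) ∨ A) ∨ (¬D ∧ E)   [eliminate ↔]
≡ ¬(¬(¬A ∨ ((¬¬B ∨ B) ∧ (B → ¬B))) ∨ A) ∨ (¬D ∧ E)   [eliminate →]
≡ ¬(¬(¬A ∨ ((¬¬B ∨ B) ∧ (¬B ∨ ¬B))) ∨ A) ∨ (¬D ∧ E)   [eliminate →]
≡ (¬¬(¬A ∨ ((¬¬B ∨ B) ∧ (¬B ∨ ¬B))) ∧ ¬A) ∨ (¬D ∧ E)   [De Morgan]
≡ ((¬A ∨ ((¬¬B ∨ B) ∧ (¬B ∨ ¬B))) ∧ ¬A) ∨ (¬D ∧ E)   [double negation]
≡ ((¬A ∨ ((B ∨ B) ∧ (¬B ∨ ¬B))) ∧ ¬A) ∨ (¬D ∧ E)   [double negation]
≡ (¬A ∧ ¬A) ∨ (B ∧ ¬B ∧ ¬A) ∨ (B ∧ ¬B ∧ ¬A) ∨ (B ∧ ¬B ∧ ¬A) ∨ (B ∧ ¬B ∧ ¬A) ∨ (¬D ∧ E)   [distribute ∧ over ∨]
≡ ¬A ∨ (¬D ∧ E)   [simplify]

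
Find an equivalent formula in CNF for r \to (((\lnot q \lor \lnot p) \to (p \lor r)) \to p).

\lnot r \lor p

r \to (((\lnot q \lor \lnot p) \to (p \lor r)) \to p)
⇔ \lnot r \lor (((\lnot q \lor \lnot p) \to (p \lor r)) \to p)   — eliminate \to
⇔ \lnot r \lor \lnot ((\lnot q \lor \lnot p) \to (p \lor r)) \lor p   — eliminate \to
⇔ \lnot r \lor \lnot (\lnot (\lnot q \lor \lnot p) \lor p \lor r) \lor p   — eliminate \to
⇔ \lnot r \lor (\lnot \lnot (\lnot q \lor \lnot p) \land \lnot p \land \lnot r) \lor p   — De Morgan
⇔ \lnot r \lor ((\lnot q \lor \lnot p) \land \lnot p \land \lnot r) \lor p   — double negation
⇔ (\lnot r \lor \lnot q \lor \lnot p \lor p) \land (\lnot r \lor \lnot p \lor p) \land (\lnot r \lor \lnot r \lor p)   — distribute \lor over \land
⇔ \lnot r \lor p   — simplify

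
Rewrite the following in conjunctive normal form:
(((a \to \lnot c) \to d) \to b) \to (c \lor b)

c \lor d \lor b

(((a \to \lnot c) \to d) \to b) \to (c \lor b)
≡ \lnot (((a \to \lnot c) \to d) \to b) \lor c \lor b
≡ \lnot (\lnot ((a \to \lnot c) \to d) \lor b) \lor c \lor b
≡ \lnot (\lnot (\lnot (a \to \lnot c) \lor d) \lor b) \lor c \lor b
≡ \lnot (\lnot (\lnot (\lnot a \lor \lnot c) \lor d) \lor b) \lor c \lor b
≡ (\lnot \lnot (\lnot (\lnot a \lor \lnot c) \lor d) \land \lnot b) \lor c \lor b
≡ ((\lnot (\lnot a \lor \lnot c) \lor d) \land \lnot b) \lor c \lor b
≡ (((\lnot \lnot a \land \lnot \lnot c) \lor d) \land \lnot b) \lor c \lor b
≡ (((a \land \lnot \lnot c) \lor d) \land \lnot b) \lor c \lor b
≡ (((a \land c) \lor d) \land \lnot b) \lor c \lor b
≡ (a \lor d \lor c \lor b) \land (c \lor d \lor c \lor b) \land (\lnot b \lor c \lor b)
≡ c \lor d \lor b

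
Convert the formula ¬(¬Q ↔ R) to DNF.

¬(¬Q ↔ R)
≡ ¬((¬Q → R) ∧ (R → ¬Q))   [eliminate ↔]
≡ ¬((¬¬Q ∨ R) ∧ (R → ¬Q))   [eliminate →]
≡ ¬((¬¬Q ∨ R) ∧ (¬R ∨ ¬Q))   [eliminate →]
≡ ¬(¬¬Q ∨ R) ∨ ¬(¬R ∨ ¬Q)   [De Morgan]
≡ (¬¬¬Q ∧ ¬R) ∨ ¬(¬R ∨ ¬Q)   [De Morgan]
≡ (¬Q ∧ ¬R) ∨ ¬(¬R ∨ ¬Q)   [double negation]
≡ (¬Q ∧ ¬R) ∨ (¬¬R ∧ ¬¬Q)   [De Morgan]
≡ (¬Q ∧ ¬R) ∨ (R ∧ ¬¬Q)   [double negation]
≡ (¬Q ∧ ¬R) ∨ (R ∧ Q)   [double negation]

(¬Q ∧ ¬R) ∨ (R ∧ Q)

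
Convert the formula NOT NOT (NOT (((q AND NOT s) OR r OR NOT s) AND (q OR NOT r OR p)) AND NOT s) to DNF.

NOT NOT (NOT (((q AND NOT s) OR r OR NOT s) AND (q OR NOT r OR p)) AND NOT s)
≡ NOT (((q AND NOT s) OR r OR NOT s) AND (q OR NOT r OR p)) AND NOT s   (double negation)
≡ (NOT ((q AND NOT s) OR r OR NOT s) OR NOT (q OR NOT r OR p)) AND NOT s   (De Morgan)
≡ ((NOT (q AND NOT s) AND NOT r AND NOT NOT s) OR NOT (q OR NOT r OR p)) AND NOT s   (De Morgan)
≡ (((NOT q OR NOT NOT s) AND NOT r AND NOT NOT s) OR NOT (q OR NOT r OR p)) AND NOT s   (De Morgan)
≡ (((NOT q OR s) AND NOT r AND NOT NOT s) OR NOT (q OR NOT r OR p)) AND NOT s   (double negation)
≡ (((NOT q OR s) AND NOT r AND s) OR NOT (q OR NOT r OR p)) AND NOT s   (double negation)
≡ (((NOT q OR s) AND NOT r AND s) OR (NOT q AND NOT NOT r AND NOT p)) AND NOT s   (De Morgan)
≡ (((NOT q OR s) AND NOT r AND s) OR (NOT q AND r AND NOT p)) AND NOT s   (double negation)
≡ (NOT q AND NOT r AND s AND NOT s) OR (s AND NOT r AND s AND NOT s) OR (NOT q AND r AND NOT p AND NOT s)   (distribute AND over OR)
≡ NOT q AND r AND NOT p AND NOT s   (simplify)

NOT q AND r AND NOT p AND NOT s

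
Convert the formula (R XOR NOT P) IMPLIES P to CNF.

(R XOR NOT P) IMPLIES P
≡ NOT (R XOR NOT P) OR P   — eliminate IMPLIES
≡ NOT ((R OR NOT P) AND NOT (R AND NOT P)) OR P   — expand XOR
≡ NOT (R OR NOT P) OR NOT NOT (R AND NOT P) OR P   — De Morgan
≡ (NOT R AND NOT NOT P) OR NOT NOT (R AND NOT P) OR P   — De Morgan
≡ (NOT R AND P) OR NOT NOT (R AND NOT P) OR P   — double negation
≡ (NOT R AND P) OR (R AND NOT P) OR P   — double negation
≡ (NOT R OR R OR P) AND (NOT R OR NOT P OR P) AND (P OR R OR P) AND (P OR NOT P OR P)   — distribute OR over AND
≡ P OR R   — simplify

P OR R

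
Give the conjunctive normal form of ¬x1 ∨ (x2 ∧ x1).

¬x1 ∨ (x2 ∧ x1)
≡ (¬x1 ∨ x2) ∧ (¬x1 ∨ x1)   (distribute ∨ over ∧)
≡ ¬x1 ∨ x2   (simplify)

¬x1 ∨ x2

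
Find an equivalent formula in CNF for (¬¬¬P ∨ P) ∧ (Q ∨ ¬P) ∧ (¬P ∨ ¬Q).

(Q ∨ ¬P) ∧ (¬P ∨ ¬Q)

(¬¬¬P ∨ P) ∧ (Q ∨ ¬P) ∧ (¬P ∨ ¬Q)
≡ (¬P ∨ P) ∧ (Q ∨ ¬P) ∧ (¬P ∨ ¬Q)
≡ (Q ∨ ¬P) ∧ (¬P ∨ ¬Q)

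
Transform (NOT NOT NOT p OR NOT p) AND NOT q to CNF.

NOT p AND NOT q

(NOT NOT NOT p OR NOT p) AND NOT q
≡ (NOT p OR NOT p) AND NOT q   — double negation
≡ NOT p AND NOT q   — simplify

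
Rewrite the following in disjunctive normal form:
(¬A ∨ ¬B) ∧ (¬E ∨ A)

(¬A ∨ ¬B) ∧ (¬E ∨ A)
= (¬A ∧ ¬E) ∨ (¬A ∧ A) ∨ (¬B ∧ ¬E) ∨ (¬B ∧ A)   [distribute ∧ over ∨]
= (¬A ∧ ¬E) ∨ (¬B ∧ ¬E) ∨ (¬B ∧ A)   [simplify]

(¬A ∧ ¬E) ∨ (¬B ∧ ¬E) ∨ (¬B ∧ A)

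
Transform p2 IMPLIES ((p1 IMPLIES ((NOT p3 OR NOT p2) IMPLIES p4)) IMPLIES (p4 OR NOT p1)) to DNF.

NOT p2 OR (p1 AND NOT p3 AND NOT p4) OR p4 OR NOT p1

p2 IMPLIES ((p1 IMPLIES ((NOT p3 OR NOT p2) IMPLIES p4)) IMPLIES (p4 OR NOT p1))
= NOT p2 OR ((p1 IMPLIES ((NOT p3 OR NOT p2) IMPLIES p4)) IMPLIES (p4 OR NOT p1))   [eliminate IMPLIES]
= NOT p2 OR NOT (p1 IMPLIES ((NOT p3 OR NOT p2) IMPLIES p4)) OR p4 OR NOT p1   [eliminate IMPLIES]
= NOT p2 OR NOT (NOT p1 OR ((NOT p3 OR NOT p2) IMPLIES p4)) OR p4 OR NOT p1   [eliminate IMPLIES]
= NOT p2 OR NOT (NOT p1 OR NOT (NOT p3 OR NOT p2) OR p4) OR p4 OR NOT p1   [eliminate IMPLIES]
= NOT p2 OR (NOT NOT p1 AND NOT NOT (NOT p3 OR NOT p2) AND NOT p4) OR p4 OR NOT p1   [De Morgan]
= NOT p2 OR (p1 AND NOT NOT (NOT p3 OR NOT p2) AND NOT p4) OR p4 OR NOT p1   [double negation]
= NOT p2 OR (p1 AND (NOT p3 OR NOT p2) AND NOT p4) OR p4 OR NOT p1   [double negation]
= NOT p2 OR (p1 AND NOT p3 AND NOT p4) OR (p1 AND NOT p2 AND NOT p4) OR p4 OR NOT p1   [distribute AND over OR]
= NOT p2 OR (p1 AND NOT p3 AND NOT p4) OR p4 OR NOT p1   [simplify]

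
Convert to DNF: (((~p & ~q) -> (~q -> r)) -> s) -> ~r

(((~p & ~q) -> (~q -> r)) -> s) -> ~r
= ~(((~p & ~q) -> (~q -> r)) -> s) | ~r   (eliminate ->)
= ~(~((~p & ~q) -> (~q -> r)) | s) | ~r   (eliminate ->)
= ~(~(~(~p & ~q) | (~q -> r)) | s) | ~r   (eliminate ->)
= ~(~(~(~p & ~q) | ~~q | r) | s) | ~r   (eliminate ->)
= (~~(~(~p & ~q) | ~~q | r) & ~s) | ~r   (De Morgan)
= ((~(~p & ~q) | ~~q | r) & ~s) | ~r   (double negation)
= ((~~p | ~~q | ~~q | r) & ~s) | ~r   (De Morgan)
= ((p | ~~q | ~~q | r) & ~s) | ~r   (double negation)
= ((p | q | ~~q | r) & ~s) | ~r   (double negation)
= ((p | q | q | r) & ~s) | ~r   (double negation)
= (p & ~s) | (q & ~s) | (q & ~s) | (r & ~s) | ~r   (distribute & over |)
= (p & ~s) | (q & ~s) | (r & ~s) | ~r   (simplify)

(p & ~s) | (q & ~s) | (r & ~s) | ~r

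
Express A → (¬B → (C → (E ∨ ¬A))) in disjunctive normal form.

A → (¬B → (C → (E ∨ ¬A)))
≡ ¬A ∨ (¬B → (C → (E ∨ ¬A)))   — eliminate →
≡ ¬A ∨ ¬¬B ∨ (C → (E ∨ ¬A))   — eliminate →
≡ ¬A ∨ ¬¬B ∨ ¬C ∨ E ∨ ¬A   — eliminate →
≡ ¬A ∨ B ∨ ¬C ∨ E ∨ ¬A   — double negation
≡ ¬A ∨ B ∨ ¬C ∨ E   — simplify

¬A ∨ B ∨ ¬C ∨ E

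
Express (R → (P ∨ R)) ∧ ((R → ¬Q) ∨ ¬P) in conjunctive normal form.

(R → (P ∨ R)) ∧ ((R → ¬Q) ∨ ¬P)
≡ (¬R ∨ P ∨ R) ∧ ((R → ¬Q) ∨ ¬P)   [eliminate →]
≡ (¬R ∨ P ∨ R) ∧ (¬R ∨ ¬Q ∨ ¬P)   [eliminate →]
≡ ¬R ∨ ¬Q ∨ ¬P   [simplify]

¬R ∨ ¬Q ∨ ¬P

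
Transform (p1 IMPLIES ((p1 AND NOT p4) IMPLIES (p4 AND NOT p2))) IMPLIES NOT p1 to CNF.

NOT p4 OR NOT p1

(p1 IMPLIES ((p1 AND NOT p4) IMPLIES (p4 AND NOT p2))) IMPLIES NOT p1
≡ NOT (p1 IMPLIES ((p1 AND NOT p4) IMPLIES (p4 AND NOT p2))) OR NOT p1   — eliminate IMPLIES
≡ NOT (NOT p1 OR ((p1 AND NOT p4) IMPLIES (p4 AND NOT p2))) OR NOT p1   — eliminate IMPLIES
≡ NOT (NOT p1 OR NOT (p1 AND NOT p4) OR (p4 AND NOT p2)) OR NOT p1   — eliminate IMPLIES
≡ (NOT NOT p1 AND NOT NOT (p1 AND NOT p4) AND NOT (p4 AND NOT p2)) OR NOT p1   — De Morgan
≡ (p1 AND NOT NOT (p1 AND NOT p4) AND NOT (p4 AND NOT p2)) OR NOT p1   — double negation
≡ (p1 AND p1 AND NOT p4 AND NOT (p4 AND NOT p2)) OR NOT p1   — double negation
≡ (p1 AND p1 AND NOT p4 AND (NOT p4 OR NOT NOT p2)) OR NOT p1   — De Morgan
≡ (p1 AND p1 AND NOT p4 AND (NOT p4 OR p2)) OR NOT p1   — double negation
≡ (p1 OR NOT p1) AND (p1 OR NOT p1) AND (NOT p4 OR NOT p1) AND (NOT p4 OR p2 OR NOT p1)   — distribute OR over AND
≡ NOT p4 OR NOT p1   — simplify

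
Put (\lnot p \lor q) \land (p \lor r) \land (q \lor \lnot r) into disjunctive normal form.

(q \land p) \lor (q \land r)

(\lnot p \lor q) \land (p \lor r) \land (q \lor \lnot r)
≡ (\lnot p \land p \land q) \lor (\lnot p \land p \land \lnot r) \lor (\lnot p \land r \land q) \lor (\lnot p \land r \land \lnot r) \lor (q \land p \land q) \lor (q \land p \land \lnot r) \lor (q \land r \land q) \lor (q \land r \land \lnot r)
≡ (q \land p) \lor (q \land r)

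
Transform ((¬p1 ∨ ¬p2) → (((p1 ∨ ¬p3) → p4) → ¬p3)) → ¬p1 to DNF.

((¬p1 ∨ ¬p2) → (((p1 ∨ ¬p3) → p4) → ¬p3)) → ¬p1
⇔ ¬((¬p1 ∨ ¬p2) → (((p1 ∨ ¬p3) → p4) → ¬p3)) ∨ ¬p1   (eliminate →)
⇔ ¬(¬(¬p1 ∨ ¬p2) ∨ (((p1 ∨ ¬p3) → p4) → ¬p3)) ∨ ¬p1   (eliminate →)
⇔ ¬(¬(¬p1 ∨ ¬p2) ∨ ¬((p1 ∨ ¬p3) → p4) ∨ ¬p3) ∨ ¬p1   (eliminate →)
⇔ ¬(¬(¬p1 ∨ ¬p2) ∨ ¬(¬(p1 ∨ ¬p3) ∨ p4) ∨ ¬p3) ∨ ¬p1   (eliminate →)
⇔ (¬¬(¬p1 ∨ ¬p2) ∧ ¬¬(¬(p1 ∨ ¬p3) ∨ p4) ∧ ¬¬p3) ∨ ¬p1   (De Morgan)
⇔ ((¬p1 ∨ ¬p2) ∧ ¬¬(¬(p1 ∨ ¬p3) ∨ p4) ∧ ¬¬p3) ∨ ¬p1   (double negation)
⇔ ((¬p1 ∨ ¬p2) ∧ (¬(p1 ∨ ¬p3) ∨ p4) ∧ ¬¬p3) ∨ ¬p1   (double negation)
⇔ ((¬p1 ∨ ¬p2) ∧ ((¬p1 ∧ ¬¬p3) ∨ p4) ∧ ¬¬p3) ∨ ¬p1   (De Morgan)
⇔ ((¬p1 ∨ ¬p2) ∧ ((¬p1 ∧ p3) ∨ p4) ∧ ¬¬p3) ∨ ¬p1   (double negation)
⇔ ((¬p1 ∨ ¬p2) ∧ ((¬p1 ∧ p3) ∨ p4) ∧ p3) ∨ ¬p1   (double negation)
⇔ (¬p1 ∧ ¬p1 ∧ p3 ∧ p3) ∨ (¬p1 ∧ p4 ∧ p3) ∨ (¬p2 ∧ ¬p1 ∧ p3 ∧ p3) ∨ (¬p2 ∧ p4 ∧ p3) ∨ ¬p1   (distribute ∧ over ∨)
⇔ (¬p2 ∧ p4 ∧ p3) ∨ ¬p1   (simplify)

(¬p2 ∧ p4 ∧ p3) ∨ ¬p1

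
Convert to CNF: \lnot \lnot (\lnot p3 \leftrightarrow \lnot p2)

\lnot \lnot (\lnot p3 \leftrightarrow \lnot p2)
≡ \lnot \lnot ((\lnot p3 \to \lnot p2) \land (\lnot p2 \to \lnot p3))   [eliminate \leftrightarrow]
≡ \lnot \lnot ((\lnot \lnot p3 \lor \lnot p2) \land (\lnot p2 \to \lnot p3))   [eliminate \to]
≡ \lnot \lnot ((\lnot \lnot p3 \lor \lnot p2) \land (\lnot \lnot p2 \lor \lnot p3))   [eliminate \to]
≡ (\lnot \lnot p3 \lor \lnot p2) \land (\lnot \lnot p2 \lor \lnot p3)   [double negation]
≡ (p3 \lor \lnot p2) \land (\lnot \lnot p2 \lor \lnot p3)   [double negation]
≡ (p3 \lor \lnot p2) \land (p2 \lor \lnot p3)   [double negation]

(p3 \lor \lnot p2) \land (p2 \lor \lnot p3)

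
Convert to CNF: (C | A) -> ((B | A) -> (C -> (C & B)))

(C | A) -> ((B | A) -> (C -> (C & B)))
≡ ~(C | A) | ((B | A) -> (C -> (C & B)))
≡ ~(C | A) | ~(B | A) | (C -> (C & B))
≡ ~(C | A) | ~(B | A) | ~C | (C & B)
≡ (~C & ~A) | ~(B | A) | ~C | (C & B)
≡ (~C & ~A) | (~B & ~A) | ~C | (C & B)
≡ (~C | ~B | ~C | C) & (~C | ~B | ~C | B) & (~C | ~A | ~C | C) & (~C | ~A | ~C | B) & (~A | ~B | ~C | C) & (~A | ~B | ~C | B) & (~A | ~A | ~C | C) & (~A | ~A | ~C | B)
≡ ~C | ~A | B

~C | ~A | B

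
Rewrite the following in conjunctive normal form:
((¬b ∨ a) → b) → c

¬b ∨ c

((¬b ∨ a) → b) → c
= ¬((¬b ∨ a) → b) ∨ c   (eliminate →)
= ¬(¬(¬b ∨ a) ∨ b) ∨ c   (eliminate →)
= (¬¬(¬b ∨ a) ∧ ¬b) ∨ c   (De Morgan)
= ((¬b ∨ a) ∧ ¬b) ∨ c   (double negation)
= (¬b ∨ a ∨ c) ∧ (¬b ∨ c)   (distribute ∨ over ∧)
= ¬b ∨ c   (simplify)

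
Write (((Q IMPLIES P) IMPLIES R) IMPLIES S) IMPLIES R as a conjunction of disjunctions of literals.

(Q OR R) AND (NOT P OR R) AND (NOT S OR R)

(((Q IMPLIES P) IMPLIES R) IMPLIES S) IMPLIES R
= NOT (((Q IMPLIES P) IMPLIES R) IMPLIES S) OR R   [eliminate IMPLIES]
= NOT (NOT ((Q IMPLIES P) IMPLIES R) OR S) OR R   [eliminate IMPLIES]
= NOT (NOT (NOT (Q IMPLIES P) OR R) OR S) OR R   [eliminate IMPLIES]
= NOT (NOT (NOT (NOT Q OR P) OR R) OR S) OR R   [eliminate IMPLIES]
= (NOT NOT (NOT (NOT Q OR P) OR R) AND NOT S) OR R   [De Morgan]
= ((NOT (NOT Q OR P) OR R) AND NOT S) OR R   [double negation]
= (((NOT NOT Q AND NOT P) OR R) AND NOT S) OR R   [De Morgan]
= (((Q AND NOT P) OR R) AND NOT S) OR R   [double negation]
= (Q OR R OR R) AND (NOT P OR R OR R) AND (NOT S OR R)   [distribute OR over AND]
= (Q OR R) AND (NOT P OR R) AND (NOT S OR R)   [simplify]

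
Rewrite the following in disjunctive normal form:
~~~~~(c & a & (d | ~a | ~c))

~~~~~(c & a & (d | ~a | ~c))
⇔ ~~~(c & a & (d | ~a | ~c))   — double negation
⇔ ~(c & a & (d | ~a | ~c))   — double negation
⇔ ~c | ~a | ~(d | ~a | ~c)   — De Morgan
⇔ ~c | ~a | (~d & ~~a & ~~c)   — De Morgan
⇔ ~c | ~a | (~d & a & ~~c)   — double negation
⇔ ~c | ~a | (~d & a & c)   — double negation

~c | ~a | (~d & a & c)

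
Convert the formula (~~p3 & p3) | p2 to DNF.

(~~p3 & p3) | p2
≡ (p3 & p3) | p2   (double negation)
≡ p3 | p2   (simplify)

p3 | p2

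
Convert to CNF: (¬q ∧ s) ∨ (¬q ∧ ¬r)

(¬q ∧ s) ∨ (¬q ∧ ¬r)
= (¬q ∨ ¬q) ∧ (¬q ∨ ¬r) ∧ (s ∨ ¬q) ∧ (s ∨ ¬r)
= ¬q ∧ (s ∨ ¬r)

¬q ∧ (s ∨ ¬r)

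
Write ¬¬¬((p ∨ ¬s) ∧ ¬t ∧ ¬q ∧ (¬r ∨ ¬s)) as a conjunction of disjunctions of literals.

(¬p ∨ t ∨ q ∨ r) ∧ (s ∨ t ∨ q)

¬¬¬((p ∨ ¬s) ∧ ¬t ∧ ¬q ∧ (¬r ∨ ¬s))
= ¬((p ∨ ¬s) ∧ ¬t ∧ ¬q ∧ (¬r ∨ ¬s))   [double negation]
= ¬(p ∨ ¬s) ∨ ¬¬t ∨ ¬¬q ∨ ¬(¬r ∨ ¬s)   [De Morgan]
= (¬p ∧ ¬¬s) ∨ ¬¬t ∨ ¬¬q ∨ ¬(¬r ∨ ¬s)   [De Morgan]
= (¬p ∧ s) ∨ ¬¬t ∨ ¬¬q ∨ ¬(¬r ∨ ¬s)   [double negation]
= (¬p ∧ s) ∨ t ∨ ¬¬q ∨ ¬(¬r ∨ ¬s)   [double negation]
= (¬p ∧ s) ∨ t ∨ q ∨ ¬(¬r ∨ ¬s)   [double negation]
= (¬p ∧ s) ∨ t ∨ q ∨ (¬¬r ∧ ¬¬s)   [De Morgan]
= (¬p ∧ s) ∨ t ∨ q ∨ (r ∧ ¬¬s)   [double negation]
= (¬p ∧ s) ∨ t ∨ q ∨ (r ∧ s)   [double negation]
= (¬p ∨ t ∨ q ∨ r) ∧ (¬p ∨ t ∨ q ∨ s) ∧ (s ∨ t ∨ q ∨ r) ∧ (s ∨ t ∨ q ∨ s)   [distribute ∨ over ∧]
= (¬p ∨ t ∨ q ∨ r) ∧ (s ∨ t ∨ q)   [simplify]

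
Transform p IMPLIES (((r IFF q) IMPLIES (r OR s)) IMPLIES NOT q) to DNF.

p IMPLIES (((r IFF q) IMPLIES (r OR s)) IMPLIES NOT q)
= NOT p OR (((r IFF q) IMPLIES (r OR s)) IMPLIES NOT q)   — eliminate IMPLIES
= NOT p OR NOT ((r IFF q) IMPLIES (r OR s)) OR NOT q   — eliminate IMPLIES
= NOT p OR NOT (NOT (r IFF q) OR r OR s) OR NOT q   — eliminate IMPLIES
= NOT p OR NOT (NOT ((r IMPLIES q) AND (q IMPLIES r)) OR r OR s) OR NOT q   — eliminate IFF
= NOT p OR NOT (NOT ((NOT r OR q) AND (q IMPLIES r)) OR r OR s) OR NOT q   — eliminate IMPLIES
= NOT p OR NOT (NOT ((NOT r OR q) AND (NOT q OR r)) OR r OR s) OR NOT q   — eliminate IMPLIES
= NOT p OR (NOT NOT ((NOT r OR q) AND (NOT q OR r)) AND NOT r AND NOT s) OR NOT q   — De Morgan
= NOT p OR ((NOT r OR q) AND (NOT q OR r) AND NOT r AND NOT s) OR NOT q   — double negation
= NOT p OR (NOT r AND NOT q AND NOT r AND NOT s) OR (NOT r AND r AND NOT r AND NOT s) OR (q AND NOT q AND NOT r AND NOT s) OR (q AND r AND NOT r AND NOT s) OR NOT q   — distribute AND over OR
= NOT p OR NOT q   — simplify

NOT p OR NOT q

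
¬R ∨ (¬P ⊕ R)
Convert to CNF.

¬R ∨ (¬P ⊕ R)
≡ ¬R ∨ (¬P ∨ R) ∧ ¬(¬P ∧ R)   — expand ⊕
≡ ¬R ∨ (¬P ∨ R) ∧ (¬¬P ∨ ¬R)   — De Morgan
≡ ¬R ∨ (¬P ∨ R) ∧ (P ∨ ¬R)   — double negation
≡ (¬R ∨ ¬P ∨ R) ∧ (¬R ∨ P ∨ ¬R)   — distribute ∨ over ∧
≡ ¬R ∨ P   — simplify

¬R ∨ P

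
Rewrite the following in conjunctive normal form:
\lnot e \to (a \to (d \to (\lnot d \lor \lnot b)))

e \lor \lnot a \lor \lnot d \lor \lnot b

\lnot e \to (a \to (d \to (\lnot d \lor \lnot b)))
≡ \lnot \lnot e \lor (a \to (d \to (\lnot d \lor \lnot b)))   [eliminate \to]
≡ \lnot \lnot e \lor \lnot a \lor (d \to (\lnot d \lor \lnot b))   [eliminate \to]
≡ \lnot \lnot e \lor \lnot a \lor \lnot d \lor \lnot d \lor \lnot b   [eliminate \to]
≡ e \lor \lnot a \lor \lnot d \lor \lnot d \lor \lnot b   [double negation]
≡ e \lor \lnot a \lor \lnot d \lor \lnot b   [simplify]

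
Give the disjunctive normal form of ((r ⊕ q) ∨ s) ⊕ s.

(r ∧ ¬q ∧ ¬s) ∨ (¬r ∧ q ∧ ¬s)

((r ⊕ q) ∨ s) ⊕ s
≡ (((r ⊕ q) ∨ s) ∧ ¬s) ∨ (¬((r ⊕ q) ∨ s) ∧ s)   (expand ⊕)
≡ (((r ∧ ¬q) ∨ (¬r ∧ q) ∨ s) ∧ ¬s) ∨ (¬((r ⊕ q) ∨ s) ∧ s)   (expand ⊕)
≡ (((r ∧ ¬q) ∨ (¬r ∧ q) ∨ s) ∧ ¬s) ∨ (¬((r ∧ ¬q) ∨ (¬r ∧ q) ∨ s) ∧ s)   (expand ⊕)
≡ (((r ∧ ¬q) ∨ (¬r ∧ q) ∨ s) ∧ ¬s) ∨ (¬(r ∧ ¬q) ∧ ¬(¬r ∧ q) ∧ ¬s ∧ s)   (De Morgan)
≡ (((r ∧ ¬q) ∨ (¬r ∧ q) ∨ s) ∧ ¬s) ∨ ((¬r ∨ ¬¬q) ∧ ¬(¬r ∧ q) ∧ ¬s ∧ s)   (De Morgan)
≡ (((r ∧ ¬q) ∨ (¬r ∧ q) ∨ s) ∧ ¬s) ∨ ((¬r ∨ q) ∧ ¬(¬r ∧ q) ∧ ¬s ∧ s)   (double negation)
≡ (((r ∧ ¬q) ∨ (¬r ∧ q) ∨ s) ∧ ¬s) ∨ ((¬r ∨ q) ∧ (¬¬r ∨ ¬q) ∧ ¬s ∧ s)   (De Morgan)
≡ (((r ∧ ¬q) ∨ (¬r ∧ q) ∨ s) ∧ ¬s) ∨ ((¬r ∨ q) ∧ (r ∨ ¬q) ∧ ¬s ∧ s)   (double negation)
≡ (r ∧ ¬q ∧ ¬s) ∨ (¬r ∧ q ∧ ¬s) ∨ (s ∧ ¬s) ∨ (¬r ∧ r ∧ ¬s ∧ s) ∨ (¬r ∧ ¬q ∧ ¬s ∧ s) ∨ (q ∧ r ∧ ¬s ∧ s) ∨ (q ∧ ¬q ∧ ¬s ∧ s)   (distribute ∧ over ∨)
≡ (r ∧ ¬q ∧ ¬s) ∨ (¬r ∧ q ∧ ¬s)   (simplify)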